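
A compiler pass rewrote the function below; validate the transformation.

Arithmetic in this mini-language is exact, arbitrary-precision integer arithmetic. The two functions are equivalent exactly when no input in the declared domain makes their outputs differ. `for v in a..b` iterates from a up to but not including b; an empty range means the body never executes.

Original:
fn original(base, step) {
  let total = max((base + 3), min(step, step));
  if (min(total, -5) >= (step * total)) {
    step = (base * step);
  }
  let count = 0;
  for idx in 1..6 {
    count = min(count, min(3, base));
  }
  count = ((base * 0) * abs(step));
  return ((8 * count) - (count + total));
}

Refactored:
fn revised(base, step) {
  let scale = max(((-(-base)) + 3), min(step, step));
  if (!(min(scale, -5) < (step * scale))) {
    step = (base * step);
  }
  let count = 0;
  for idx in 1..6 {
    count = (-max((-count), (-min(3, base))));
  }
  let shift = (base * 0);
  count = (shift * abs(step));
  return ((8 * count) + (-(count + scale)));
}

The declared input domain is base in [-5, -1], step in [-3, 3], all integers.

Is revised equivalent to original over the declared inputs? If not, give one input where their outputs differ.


Behavior is preserved: although local variable names differ; also statement counts differ; also boolean connective usage differs; also comparison usage differs; also min/max/abs usage differs; also arithmetic usage differs, the outputs never diverge.
Spot check at base=-5, step=-2 — original: total=-2, then (min(total, -5) >= (step * total)) is false, then count=0, then (idx=1), then count=-5, then (idx=2), then count=-5, then (idx=3), then count=-5, then (idx=4), then count=-5, then (idx=5), then count=-5, then count=0, then returns 2. revised: scale=-2, then (!(min(scale, -5) < (step * scale))) is false, then count=0, then (idx=1), then count=-5, then (idx=2), then count=-5, then (idx=3), then count=-5, then (idx=4), then count=-5, then (idx=5), then count=-5, then shift=0, then count=0, then returns 2. Both give 2.
An exhaustive pass over the 35 declared inputs shows identical outputs.
verdict: equivalent


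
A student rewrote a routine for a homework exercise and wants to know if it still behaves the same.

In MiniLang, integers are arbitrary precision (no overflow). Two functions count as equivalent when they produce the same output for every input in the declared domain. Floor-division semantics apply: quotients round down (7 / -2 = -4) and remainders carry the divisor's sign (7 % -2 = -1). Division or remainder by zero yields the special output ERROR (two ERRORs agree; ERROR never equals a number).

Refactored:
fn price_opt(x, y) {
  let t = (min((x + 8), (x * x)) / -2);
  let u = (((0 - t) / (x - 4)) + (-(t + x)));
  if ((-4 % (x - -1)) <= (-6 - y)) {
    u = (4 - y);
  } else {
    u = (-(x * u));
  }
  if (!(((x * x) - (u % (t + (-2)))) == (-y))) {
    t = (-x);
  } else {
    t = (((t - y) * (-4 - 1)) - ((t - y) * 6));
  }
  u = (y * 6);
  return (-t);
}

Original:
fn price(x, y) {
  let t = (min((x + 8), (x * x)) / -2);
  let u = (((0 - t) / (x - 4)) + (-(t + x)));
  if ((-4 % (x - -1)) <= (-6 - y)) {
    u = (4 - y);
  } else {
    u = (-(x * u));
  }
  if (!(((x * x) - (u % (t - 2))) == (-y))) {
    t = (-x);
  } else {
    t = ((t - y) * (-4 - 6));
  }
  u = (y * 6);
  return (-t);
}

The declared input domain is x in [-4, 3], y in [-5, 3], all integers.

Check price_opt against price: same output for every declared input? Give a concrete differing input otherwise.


The rewrite breaks on x=1, y=-3, where the results are 20 and 22.
price: t := -1 | u := -1 | ((-4 % (x - -1)) <= (-6 - y)): false | u := 1 | (!(((x * x) - (u % (t - 2))) == (-y))): false | t := -20 | u := -18 | result 20
price_opt: t := -1 | u := -1 | ((-4 % (x - -1)) <= (-6 - y)): false | u := 1 | (!(((x * x) - (u % (t + (-2)))) == (-y))): false | t := -22 | u := -18 | result 22
verdict: not equivalent; witness: x=1, y=-3


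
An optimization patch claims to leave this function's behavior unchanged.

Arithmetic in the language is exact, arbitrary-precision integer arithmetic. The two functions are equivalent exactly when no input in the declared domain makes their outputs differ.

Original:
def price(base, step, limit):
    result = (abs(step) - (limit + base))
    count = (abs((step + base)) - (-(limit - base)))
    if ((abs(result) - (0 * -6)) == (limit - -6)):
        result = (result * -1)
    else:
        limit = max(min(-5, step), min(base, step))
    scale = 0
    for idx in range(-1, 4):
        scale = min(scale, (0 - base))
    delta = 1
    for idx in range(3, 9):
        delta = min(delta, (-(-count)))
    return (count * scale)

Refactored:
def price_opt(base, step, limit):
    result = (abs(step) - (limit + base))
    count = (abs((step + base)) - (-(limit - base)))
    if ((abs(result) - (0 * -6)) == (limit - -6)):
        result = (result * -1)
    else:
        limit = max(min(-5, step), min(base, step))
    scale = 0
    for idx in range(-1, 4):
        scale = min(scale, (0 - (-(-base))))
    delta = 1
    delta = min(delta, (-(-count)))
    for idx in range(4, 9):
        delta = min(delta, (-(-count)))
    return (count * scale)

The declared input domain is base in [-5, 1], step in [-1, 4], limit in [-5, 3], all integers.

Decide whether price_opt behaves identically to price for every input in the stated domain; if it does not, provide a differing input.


Changes here: min/max/abs usage differs, and statement counts differ, and loop structure differs; the full 378-point sweep finds no disagreement.
verdict: equivalent


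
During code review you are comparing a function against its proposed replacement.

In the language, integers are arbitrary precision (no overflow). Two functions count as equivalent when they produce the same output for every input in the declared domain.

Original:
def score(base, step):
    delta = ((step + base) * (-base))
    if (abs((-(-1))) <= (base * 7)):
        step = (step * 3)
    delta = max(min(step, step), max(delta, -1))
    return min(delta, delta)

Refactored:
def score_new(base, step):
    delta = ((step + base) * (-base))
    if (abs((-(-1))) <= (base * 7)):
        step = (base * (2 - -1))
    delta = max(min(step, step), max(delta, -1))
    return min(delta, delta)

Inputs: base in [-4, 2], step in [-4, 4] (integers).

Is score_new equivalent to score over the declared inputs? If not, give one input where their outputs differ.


Run the pair on base=1, step=-3.
score: delta := 2 | (abs((-(-1))) <= (base * 7)): true | step := -9 | delta := 2 | result 2
score_new: delta := 2 | (abs((-(-1))) <= (base * 7)): true | step := 3 | delta := 3 | result 3
2 and 3 differ, so these are not the same function on this domain.
verdict: not equivalent; witness: base=1, step=-3


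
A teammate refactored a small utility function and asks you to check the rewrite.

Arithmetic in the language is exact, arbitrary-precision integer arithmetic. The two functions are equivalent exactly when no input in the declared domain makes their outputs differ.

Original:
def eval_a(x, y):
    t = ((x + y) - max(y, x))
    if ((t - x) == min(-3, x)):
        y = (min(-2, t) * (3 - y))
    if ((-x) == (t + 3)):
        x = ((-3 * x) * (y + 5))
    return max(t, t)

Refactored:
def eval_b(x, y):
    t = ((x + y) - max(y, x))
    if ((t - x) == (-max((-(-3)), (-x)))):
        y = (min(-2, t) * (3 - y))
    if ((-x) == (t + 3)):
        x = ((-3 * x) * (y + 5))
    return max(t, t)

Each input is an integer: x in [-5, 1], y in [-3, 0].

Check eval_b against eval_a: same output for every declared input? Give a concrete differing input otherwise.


Side by side, the visible changes include: min/max/abs usage differs.
One worked example (x=-1, y=0) — eval_a: t := -1 | ((t - x) == min(-3, x)): false | ((-x) == (t + 3)): false | result -1; eval_b: t := -1 | ((t - x) == (-max((-(-3)), (-x)))): false | ((-x) == (t + 3)): false | result -1; agreement on -1.
Sweeping the whole domain (28 inputs) finds no disagreement.
verdict: equivalent


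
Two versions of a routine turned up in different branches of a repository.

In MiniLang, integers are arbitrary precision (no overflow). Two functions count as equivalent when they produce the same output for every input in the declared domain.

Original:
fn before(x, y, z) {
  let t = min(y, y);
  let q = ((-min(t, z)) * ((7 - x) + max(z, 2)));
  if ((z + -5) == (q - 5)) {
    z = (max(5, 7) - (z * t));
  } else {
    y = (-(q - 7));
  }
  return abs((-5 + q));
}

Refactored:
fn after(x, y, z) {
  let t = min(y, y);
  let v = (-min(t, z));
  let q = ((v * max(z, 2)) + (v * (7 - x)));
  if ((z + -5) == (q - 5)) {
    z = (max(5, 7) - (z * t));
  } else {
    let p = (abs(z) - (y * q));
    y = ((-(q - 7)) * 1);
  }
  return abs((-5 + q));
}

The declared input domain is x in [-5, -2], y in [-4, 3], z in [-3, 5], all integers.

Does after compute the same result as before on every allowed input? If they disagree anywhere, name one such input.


Differences: statement counts differ, and arithmetic usage differs, and local variable names differ, and constant usage differs, and min/max/abs usage differs — yet all 288 inputs agree.
verdict: equivalent


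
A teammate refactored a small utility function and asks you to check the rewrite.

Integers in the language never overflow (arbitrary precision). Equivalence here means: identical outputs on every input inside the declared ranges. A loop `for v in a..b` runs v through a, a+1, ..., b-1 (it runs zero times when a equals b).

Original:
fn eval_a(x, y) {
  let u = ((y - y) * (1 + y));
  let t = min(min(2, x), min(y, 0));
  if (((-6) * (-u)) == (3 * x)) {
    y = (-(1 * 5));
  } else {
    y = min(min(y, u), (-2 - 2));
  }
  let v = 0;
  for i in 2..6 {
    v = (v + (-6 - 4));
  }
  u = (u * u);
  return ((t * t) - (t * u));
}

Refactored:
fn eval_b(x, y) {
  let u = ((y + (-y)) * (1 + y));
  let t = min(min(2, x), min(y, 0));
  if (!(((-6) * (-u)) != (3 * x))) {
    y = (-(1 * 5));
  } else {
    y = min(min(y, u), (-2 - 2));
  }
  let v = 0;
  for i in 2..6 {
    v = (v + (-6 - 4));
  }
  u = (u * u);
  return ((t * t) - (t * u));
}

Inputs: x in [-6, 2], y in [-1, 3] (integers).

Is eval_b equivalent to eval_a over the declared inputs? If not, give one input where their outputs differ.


Equivalent — the differences include arithmetic usage differs; comparison usage differs; boolean connective usage differs, yet no declared input distinguishes the two.
Spot check at x=-6, y=0 — eval_a: u=0, then t=-6, then (((-6) * (-u)) == (3 * x)) is false, then y=-4, then v=0, then (i=2), then v=-10, then (i=3), then v=-20, then (i=4), then v=-30, then (i=5), then v=-40, then u=0, then returns 36. eval_b: u=0, then t=-6, then (!(((-6) * (-u)) != (3 * x))) is false, then y=-4, then v=0, then (i=2), then v=-10, then (i=3), then v=-20, then (i=4), then v=-30, then (i=5), then v=-40, then u=0, then returns 36. Both give 36.
Every one of the 45 inputs gives matching results.
verdict: equivalent


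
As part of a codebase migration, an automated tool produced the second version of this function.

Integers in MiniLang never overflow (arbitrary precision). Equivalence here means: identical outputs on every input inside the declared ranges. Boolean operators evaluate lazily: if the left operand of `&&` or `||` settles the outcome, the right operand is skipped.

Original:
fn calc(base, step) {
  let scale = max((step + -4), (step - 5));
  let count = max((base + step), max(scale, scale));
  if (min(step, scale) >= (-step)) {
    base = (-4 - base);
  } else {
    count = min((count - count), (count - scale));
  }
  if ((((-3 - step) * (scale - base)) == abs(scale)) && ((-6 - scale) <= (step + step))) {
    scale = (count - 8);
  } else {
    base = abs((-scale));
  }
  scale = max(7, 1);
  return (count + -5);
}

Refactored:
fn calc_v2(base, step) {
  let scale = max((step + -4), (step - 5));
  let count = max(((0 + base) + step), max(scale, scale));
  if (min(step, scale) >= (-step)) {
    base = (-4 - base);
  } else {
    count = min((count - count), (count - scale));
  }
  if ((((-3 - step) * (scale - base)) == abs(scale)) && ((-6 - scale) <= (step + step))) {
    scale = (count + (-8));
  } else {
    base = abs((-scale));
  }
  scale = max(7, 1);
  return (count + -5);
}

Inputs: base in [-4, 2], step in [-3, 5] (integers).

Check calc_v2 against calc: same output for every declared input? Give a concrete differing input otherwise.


Behavior is preserved: although arithmetic usage differs, constant usage differs, the outputs never diverge.
Tracing base=1, step=-1: calc: scale := -5 | count := 0 | (min(step, scale) >= (-step)): false | count := 0 | ((((-3 - step) * (scale - base)) == abs(scale)) && ((-6 - scale) <= (step + step))): false | base := 5 | scale := 7 | result -5 | calc_v2: scale := -5 | count := 0 | (min(step, scale) >= (-step)): false | count := 0 | ((((-3 - step) * (scale - base)) == abs(scale)) && ((-6 - scale) <= (step + step))): false | base := 5 | scale := 7 | result -5 — matching result -5.
Across all 63 domain points the two functions coincide.
verdict: equivalent


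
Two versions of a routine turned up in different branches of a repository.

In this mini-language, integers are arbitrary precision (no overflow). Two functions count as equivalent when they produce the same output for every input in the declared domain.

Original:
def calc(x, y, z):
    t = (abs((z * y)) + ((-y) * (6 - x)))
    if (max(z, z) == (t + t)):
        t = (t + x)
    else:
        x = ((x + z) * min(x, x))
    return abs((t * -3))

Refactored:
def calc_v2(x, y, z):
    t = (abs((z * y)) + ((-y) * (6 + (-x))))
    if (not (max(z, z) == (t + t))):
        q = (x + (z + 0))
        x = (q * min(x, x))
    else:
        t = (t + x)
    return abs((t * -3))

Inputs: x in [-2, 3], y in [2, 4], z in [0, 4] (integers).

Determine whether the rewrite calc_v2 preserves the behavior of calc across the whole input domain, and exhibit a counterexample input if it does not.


Behavior is preserved: although boolean connective usage differs; also local variable names differ; also arithmetic usage differs; also statement counts differ; also constant usage differs, the outputs never diverge.
Tracing x=0, y=3, z=0: calc: t = -18; (max(z, z) == (t + t)) -> false; x = 0; return 54 | calc_v2: t = -18; (not (max(z, z) == (t + t))) -> true; q = 0; x = 0; return 54 — matching result 54.
Checked all 90 inputs in the declared domain: the outputs agree on every one.
verdict: equivalent


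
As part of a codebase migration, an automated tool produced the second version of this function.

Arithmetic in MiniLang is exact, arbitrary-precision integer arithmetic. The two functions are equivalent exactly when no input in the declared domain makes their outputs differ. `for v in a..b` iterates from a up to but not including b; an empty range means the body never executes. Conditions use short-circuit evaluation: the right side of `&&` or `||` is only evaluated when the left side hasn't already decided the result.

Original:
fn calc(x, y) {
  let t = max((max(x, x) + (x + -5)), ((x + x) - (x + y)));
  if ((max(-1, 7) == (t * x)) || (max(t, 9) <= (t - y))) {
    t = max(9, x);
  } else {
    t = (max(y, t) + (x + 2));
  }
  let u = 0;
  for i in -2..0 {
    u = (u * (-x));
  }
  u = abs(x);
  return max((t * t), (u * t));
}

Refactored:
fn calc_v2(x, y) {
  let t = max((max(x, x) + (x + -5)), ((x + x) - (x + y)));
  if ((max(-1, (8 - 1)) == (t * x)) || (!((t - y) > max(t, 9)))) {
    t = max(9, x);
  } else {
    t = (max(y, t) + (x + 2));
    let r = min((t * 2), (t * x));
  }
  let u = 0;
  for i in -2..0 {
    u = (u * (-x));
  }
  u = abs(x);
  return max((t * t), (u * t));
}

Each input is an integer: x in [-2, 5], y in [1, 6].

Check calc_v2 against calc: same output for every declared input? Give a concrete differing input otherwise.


These are not equivalent — on x=-2, y=1 the outputs split (2 vs 81).
calc: t=-3, then ((max(-1, 7) == (t * x)) || (max(t, 9) <= (t - y))) is false, then t=1, then u=0, then (i=-2), then u=0, then (i=-1), then u=0, then u=2, then returns 2
calc_v2: t=-3, then ((max(-1, (8 - 1)) == (t * x)) || (!((t - y) > max(t, 9)))) is true, then t=9, then u=0, then (i=-2), then u=0, then (i=-1), then u=0, then u=2, then returns 81
verdict: not equivalent; witness: x=-2, y=1


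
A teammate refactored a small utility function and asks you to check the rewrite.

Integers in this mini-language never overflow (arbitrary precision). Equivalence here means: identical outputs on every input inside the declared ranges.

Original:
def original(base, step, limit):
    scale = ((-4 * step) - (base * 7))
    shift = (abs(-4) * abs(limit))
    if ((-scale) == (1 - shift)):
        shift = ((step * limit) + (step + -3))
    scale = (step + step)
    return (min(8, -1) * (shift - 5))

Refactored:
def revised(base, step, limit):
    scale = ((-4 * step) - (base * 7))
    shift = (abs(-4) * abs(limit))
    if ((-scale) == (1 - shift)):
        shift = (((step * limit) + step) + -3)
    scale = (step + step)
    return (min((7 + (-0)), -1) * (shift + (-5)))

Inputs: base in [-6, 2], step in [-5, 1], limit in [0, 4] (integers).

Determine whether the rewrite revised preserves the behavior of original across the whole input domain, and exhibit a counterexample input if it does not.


Equivalent. The edit looks behavioral (`8` became `7`), but over these ranges it never changes the outcome.
An exhaustive pass over the 315 declared inputs shows identical outputs.
As a probe, take base=-1, step=-2, limit=1: original runs scale=15, then shift=4, then ((-scale) == (1 - shift)) is false, then scale=-4, then returns 1; revised runs scale=15, then shift=4, then ((-scale) == (1 - shift)) is false, then scale=-4, then returns 1; both end at 1.
verdict: equivalent


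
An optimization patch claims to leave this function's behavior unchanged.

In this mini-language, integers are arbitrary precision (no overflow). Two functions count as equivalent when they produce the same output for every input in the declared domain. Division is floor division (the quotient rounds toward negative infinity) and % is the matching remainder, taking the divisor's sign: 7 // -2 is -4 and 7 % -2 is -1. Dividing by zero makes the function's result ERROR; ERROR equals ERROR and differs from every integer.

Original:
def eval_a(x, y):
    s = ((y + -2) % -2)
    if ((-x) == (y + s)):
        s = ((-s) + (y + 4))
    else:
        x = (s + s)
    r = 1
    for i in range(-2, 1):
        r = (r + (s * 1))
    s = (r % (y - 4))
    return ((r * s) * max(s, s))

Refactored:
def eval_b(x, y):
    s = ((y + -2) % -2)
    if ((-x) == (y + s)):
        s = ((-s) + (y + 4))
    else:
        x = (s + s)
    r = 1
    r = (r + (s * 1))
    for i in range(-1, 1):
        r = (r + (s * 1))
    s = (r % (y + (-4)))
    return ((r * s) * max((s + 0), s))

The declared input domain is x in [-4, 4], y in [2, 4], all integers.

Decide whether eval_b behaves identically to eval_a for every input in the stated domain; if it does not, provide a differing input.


Comparing the listings, the differences include: constant usage differs; also arithmetic usage differs; also loop structure differs; also statement counts differ.
As a probe, take x=-2, y=4: eval_a runs s=0, then ((-x) == (y + s)) is false, then x=0, then r=1, then (i=-2), then r=1, then (i=-1), then r=1, then (i=0), then r=1, then a zero divisor aborts: ERROR; eval_b runs s=0, then ((-x) == (y + s)) is false, then x=0, then r=1, then r=1, then (i=-1), then r=1, then (i=0), then r=1, then a zero divisor aborts: ERROR; both end at ERROR.
Sweeping the whole domain (27 inputs) finds no disagreement.
verdict: equivalent


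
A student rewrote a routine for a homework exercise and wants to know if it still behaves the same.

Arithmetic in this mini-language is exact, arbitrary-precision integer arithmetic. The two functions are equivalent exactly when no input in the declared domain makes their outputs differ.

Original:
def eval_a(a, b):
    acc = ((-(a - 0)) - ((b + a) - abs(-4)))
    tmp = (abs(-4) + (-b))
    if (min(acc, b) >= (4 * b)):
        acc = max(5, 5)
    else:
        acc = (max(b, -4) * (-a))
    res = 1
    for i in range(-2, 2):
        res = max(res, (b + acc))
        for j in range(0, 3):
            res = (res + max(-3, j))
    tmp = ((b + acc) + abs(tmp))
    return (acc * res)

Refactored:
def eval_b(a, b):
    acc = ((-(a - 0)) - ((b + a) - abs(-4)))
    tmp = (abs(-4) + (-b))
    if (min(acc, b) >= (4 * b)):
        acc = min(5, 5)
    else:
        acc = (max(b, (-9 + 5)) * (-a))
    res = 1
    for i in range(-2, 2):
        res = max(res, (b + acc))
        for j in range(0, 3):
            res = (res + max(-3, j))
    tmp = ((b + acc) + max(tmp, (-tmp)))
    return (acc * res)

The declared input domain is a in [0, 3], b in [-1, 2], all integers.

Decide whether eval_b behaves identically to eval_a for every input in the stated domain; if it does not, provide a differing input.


Equivalent. The edit looks behavioral (`max(5, 5)` became `min(5, 5)`), but over these ranges it never changes the outcome.
Checked all 16 inputs in the declared domain: the outputs agree on every one.
One worked example (a=2, b=2) — eval_a: acc = -2; tmp = 2; (min(acc, b) >= (4 * b)) -> false; acc = -4; res = 1; [i=-2]; res = 1; [j=0]; res = 1; [j=1]; res = 2; [j=2]; res = 4; [i=-1]; res = 4; [j=0]; res = 4; [j=1]; res = 5; [j=2]; res = 7; [i=0]; res = 7; [j=0]; res = 7; [j=1]; res = 8; [j=2]; res = 10; [i=1]; res = 10; [j=0]; res = 10; [j=1]; res = 11; [j=2]; res = 13; tmp = 0; return -52; eval_b: acc = -2; tmp = 2; (min(acc, b) >= (4 * b)) -> false; acc = -4; res = 1; [i=-2]; res = 1; [j=0]; res = 1; [j=1]; res = 2; [j=2]; res = 4; [i=-1]; res = 4; [j=0]; res = 4; [j=1]; res = 5; [j=2]; res = 7; [i=0]; res = 7; [j=0]; res = 7; [j=1]; res = 8; [j=2]; res = 10; [i=1]; res = 10; [j=0]; res = 10; [j=1]; res = 11; [j=2]; res = 13; tmp = 0; return -52; agreement on -52.
verdict: equivalent


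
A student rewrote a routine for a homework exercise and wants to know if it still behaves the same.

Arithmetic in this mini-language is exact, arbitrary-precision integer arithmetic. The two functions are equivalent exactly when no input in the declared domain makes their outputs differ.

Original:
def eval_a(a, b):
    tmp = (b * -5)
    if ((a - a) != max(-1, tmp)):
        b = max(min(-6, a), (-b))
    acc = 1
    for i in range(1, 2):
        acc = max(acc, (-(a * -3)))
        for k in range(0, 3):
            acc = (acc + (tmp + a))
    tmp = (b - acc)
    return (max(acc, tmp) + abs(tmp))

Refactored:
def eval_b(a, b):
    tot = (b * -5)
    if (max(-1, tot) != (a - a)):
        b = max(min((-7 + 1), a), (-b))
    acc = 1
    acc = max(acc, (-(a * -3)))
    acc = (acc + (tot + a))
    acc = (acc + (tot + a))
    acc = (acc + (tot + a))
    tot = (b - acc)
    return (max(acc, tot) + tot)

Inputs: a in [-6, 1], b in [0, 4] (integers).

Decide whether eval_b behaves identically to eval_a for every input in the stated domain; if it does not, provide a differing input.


Take a=0, b=0.
eval_a: tmp := 0 | ((a - a) != max(-1, tmp)): false | acc := 1 | iter i=1: | acc := 1 | iter k=0: | acc := 1 | iter k=1: | acc := 1 | iter k=2: | acc := 1 | tmp := -1 | result 2
eval_b: tot := 0 | (max(-1, tot) != (a - a)): false | acc := 1 | acc := 1 | acc := 1 | acc := 1 | acc := 1 | tot := -1 | result 0
2 against 0: the behavior changed.
verdict: not equivalent; witness: a=0, b=0


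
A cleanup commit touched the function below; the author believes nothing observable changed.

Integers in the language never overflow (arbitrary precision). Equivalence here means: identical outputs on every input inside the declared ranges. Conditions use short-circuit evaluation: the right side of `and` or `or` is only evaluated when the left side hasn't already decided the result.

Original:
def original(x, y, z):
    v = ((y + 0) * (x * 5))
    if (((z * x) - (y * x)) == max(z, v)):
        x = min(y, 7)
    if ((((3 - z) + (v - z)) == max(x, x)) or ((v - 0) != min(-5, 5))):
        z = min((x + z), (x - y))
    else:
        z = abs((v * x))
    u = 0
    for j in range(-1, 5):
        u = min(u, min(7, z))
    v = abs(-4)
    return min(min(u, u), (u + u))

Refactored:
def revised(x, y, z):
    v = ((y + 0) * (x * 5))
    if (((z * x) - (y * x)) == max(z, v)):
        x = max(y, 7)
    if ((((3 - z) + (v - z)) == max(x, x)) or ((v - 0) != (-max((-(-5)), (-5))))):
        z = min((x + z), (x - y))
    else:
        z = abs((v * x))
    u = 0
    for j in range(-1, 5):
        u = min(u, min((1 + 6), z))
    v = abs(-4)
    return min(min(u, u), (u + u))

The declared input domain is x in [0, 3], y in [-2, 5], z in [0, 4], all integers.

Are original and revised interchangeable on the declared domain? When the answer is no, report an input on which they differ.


These are not equivalent — on x=0, y=-2, z=0 the outputs split (-4 vs 0).
original: v = 0; (((z * x) - (y * x)) == max(z, v)) -> true; x = -2; ((((3 - z) + (v - z)) == max(x, x)) or ((v - 0) != min(-5, 5))) -> true; z = -2; u = 0; [j=-1]; u = -2; [j=0]; u = -2; [j=1]; u = -2; [j=2]; u = -2; [j=3]; u = -2; [j=4]; u = -2; v = 4; return -4
revised: v = 0; (((z * x) - (y * x)) == max(z, v)) -> true; x = 7; ((((3 - z) + (v - z)) == max(x, x)) or ((v - 0) != (-max((-(-5)), (-5))))) -> true; z = 7; u = 0; [j=-1]; u = 0; [j=0]; u = 0; [j=1]; u = 0; [j=2]; u = 0; [j=3]; u = 0; [j=4]; u = 0; v = 4; return 0
verdict: not equivalent; witness: x=0, y=-2, z=0


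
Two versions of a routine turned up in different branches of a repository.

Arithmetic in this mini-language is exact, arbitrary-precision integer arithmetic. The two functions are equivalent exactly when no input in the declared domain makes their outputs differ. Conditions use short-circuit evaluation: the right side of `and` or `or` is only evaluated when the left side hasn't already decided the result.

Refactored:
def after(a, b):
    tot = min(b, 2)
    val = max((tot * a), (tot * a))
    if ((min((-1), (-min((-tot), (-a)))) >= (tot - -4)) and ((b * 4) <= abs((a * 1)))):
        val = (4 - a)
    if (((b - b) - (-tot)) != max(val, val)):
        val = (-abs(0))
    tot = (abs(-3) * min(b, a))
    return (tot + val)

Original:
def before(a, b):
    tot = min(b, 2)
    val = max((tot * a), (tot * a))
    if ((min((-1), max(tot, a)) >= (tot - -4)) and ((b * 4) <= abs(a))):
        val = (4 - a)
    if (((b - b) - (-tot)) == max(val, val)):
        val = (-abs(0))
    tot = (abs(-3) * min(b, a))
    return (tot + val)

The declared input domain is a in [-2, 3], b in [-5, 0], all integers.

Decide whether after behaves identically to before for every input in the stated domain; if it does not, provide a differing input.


Input a=-2, b=-5: -5 from before versus -15 from after.
verdict: not equivalent; witness: a=-2, b=-5


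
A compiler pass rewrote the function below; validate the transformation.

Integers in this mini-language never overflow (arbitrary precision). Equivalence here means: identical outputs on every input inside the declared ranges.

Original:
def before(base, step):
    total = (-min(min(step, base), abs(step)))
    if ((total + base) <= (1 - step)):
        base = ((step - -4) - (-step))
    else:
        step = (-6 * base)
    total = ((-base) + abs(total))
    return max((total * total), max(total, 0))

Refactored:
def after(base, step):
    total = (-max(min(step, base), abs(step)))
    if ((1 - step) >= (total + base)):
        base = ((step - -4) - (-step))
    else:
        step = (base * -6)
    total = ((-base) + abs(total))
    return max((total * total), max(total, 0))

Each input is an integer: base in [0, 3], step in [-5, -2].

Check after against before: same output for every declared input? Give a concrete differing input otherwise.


On input base=2, step=-5, before returns 9 while after returns 121.
verdict: not equivalent; witness: base=2, step=-5


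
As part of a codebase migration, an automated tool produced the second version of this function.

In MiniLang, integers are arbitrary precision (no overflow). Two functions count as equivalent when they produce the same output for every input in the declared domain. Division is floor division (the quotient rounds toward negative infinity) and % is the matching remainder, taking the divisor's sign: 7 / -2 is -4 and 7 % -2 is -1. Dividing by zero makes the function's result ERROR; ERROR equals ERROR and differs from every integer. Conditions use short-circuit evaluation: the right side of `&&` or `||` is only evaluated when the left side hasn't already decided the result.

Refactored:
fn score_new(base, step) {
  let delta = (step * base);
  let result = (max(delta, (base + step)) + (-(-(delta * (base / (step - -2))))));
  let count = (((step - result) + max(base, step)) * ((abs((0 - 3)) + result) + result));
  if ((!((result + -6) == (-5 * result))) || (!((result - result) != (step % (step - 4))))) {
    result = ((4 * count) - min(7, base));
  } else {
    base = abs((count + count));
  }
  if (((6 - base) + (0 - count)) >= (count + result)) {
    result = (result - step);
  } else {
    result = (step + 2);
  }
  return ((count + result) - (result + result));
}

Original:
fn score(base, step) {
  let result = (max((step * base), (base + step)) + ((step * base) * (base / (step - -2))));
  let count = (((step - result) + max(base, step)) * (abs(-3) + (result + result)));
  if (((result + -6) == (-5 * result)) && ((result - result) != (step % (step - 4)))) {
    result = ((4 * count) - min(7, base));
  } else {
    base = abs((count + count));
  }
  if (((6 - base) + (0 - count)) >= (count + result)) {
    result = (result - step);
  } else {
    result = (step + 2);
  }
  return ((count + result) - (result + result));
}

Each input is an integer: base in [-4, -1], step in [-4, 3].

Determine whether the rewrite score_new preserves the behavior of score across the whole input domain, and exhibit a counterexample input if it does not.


At base=-4, step=-4: score gives -5542, score_new gives 16624.
verdict: not equivalent; witness: base=-4, step=-4


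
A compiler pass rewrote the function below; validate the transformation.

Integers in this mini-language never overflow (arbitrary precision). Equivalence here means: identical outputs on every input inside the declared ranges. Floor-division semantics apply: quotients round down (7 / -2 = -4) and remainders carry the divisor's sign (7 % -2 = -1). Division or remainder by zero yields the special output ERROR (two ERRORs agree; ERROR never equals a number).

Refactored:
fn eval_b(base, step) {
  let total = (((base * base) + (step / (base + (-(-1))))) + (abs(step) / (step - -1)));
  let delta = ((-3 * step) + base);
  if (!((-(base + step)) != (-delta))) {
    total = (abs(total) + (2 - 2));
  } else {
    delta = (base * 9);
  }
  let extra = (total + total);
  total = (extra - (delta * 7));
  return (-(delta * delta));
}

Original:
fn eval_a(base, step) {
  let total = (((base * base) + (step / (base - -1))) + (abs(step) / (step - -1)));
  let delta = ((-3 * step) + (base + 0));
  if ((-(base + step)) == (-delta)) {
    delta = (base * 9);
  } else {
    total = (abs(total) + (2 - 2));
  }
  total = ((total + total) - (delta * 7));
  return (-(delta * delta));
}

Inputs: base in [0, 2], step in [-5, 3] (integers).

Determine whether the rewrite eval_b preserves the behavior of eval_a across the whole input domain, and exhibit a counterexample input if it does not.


These are not equivalent — on base=0, step=-5 the outputs split (-225 vs 0).
eval_a: total := -7 | delta := 15 | ((-(base + step)) == (-delta)): false | total := 7 | total := -91 | result -225
eval_b: total := -7 | delta := 15 | (!((-(base + step)) != (-delta))): false | delta := 0 | extra := -14 | total := -14 | result 0
verdict: not equivalent; witness: base=0, step=-5


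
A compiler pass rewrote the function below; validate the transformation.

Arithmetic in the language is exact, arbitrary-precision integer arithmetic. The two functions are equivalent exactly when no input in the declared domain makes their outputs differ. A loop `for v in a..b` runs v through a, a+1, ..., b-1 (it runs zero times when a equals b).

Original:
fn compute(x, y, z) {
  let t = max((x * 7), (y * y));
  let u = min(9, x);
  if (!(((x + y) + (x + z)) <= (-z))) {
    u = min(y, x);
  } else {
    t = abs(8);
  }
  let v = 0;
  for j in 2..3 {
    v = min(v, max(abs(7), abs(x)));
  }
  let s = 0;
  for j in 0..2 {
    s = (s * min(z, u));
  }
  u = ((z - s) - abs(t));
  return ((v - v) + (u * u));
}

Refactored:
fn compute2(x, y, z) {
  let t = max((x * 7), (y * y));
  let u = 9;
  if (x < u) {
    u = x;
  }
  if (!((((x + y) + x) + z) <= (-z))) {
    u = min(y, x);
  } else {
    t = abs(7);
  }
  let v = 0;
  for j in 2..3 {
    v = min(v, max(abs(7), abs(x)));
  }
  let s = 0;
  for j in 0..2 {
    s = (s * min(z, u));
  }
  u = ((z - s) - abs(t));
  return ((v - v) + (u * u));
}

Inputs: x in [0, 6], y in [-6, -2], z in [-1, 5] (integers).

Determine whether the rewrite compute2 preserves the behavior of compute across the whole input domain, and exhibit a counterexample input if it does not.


At x=0, y=-6, z=-1: compute gives 81, compute2 gives 64.
verdict: not equivalent; witness: x=0, y=-6, z=-1


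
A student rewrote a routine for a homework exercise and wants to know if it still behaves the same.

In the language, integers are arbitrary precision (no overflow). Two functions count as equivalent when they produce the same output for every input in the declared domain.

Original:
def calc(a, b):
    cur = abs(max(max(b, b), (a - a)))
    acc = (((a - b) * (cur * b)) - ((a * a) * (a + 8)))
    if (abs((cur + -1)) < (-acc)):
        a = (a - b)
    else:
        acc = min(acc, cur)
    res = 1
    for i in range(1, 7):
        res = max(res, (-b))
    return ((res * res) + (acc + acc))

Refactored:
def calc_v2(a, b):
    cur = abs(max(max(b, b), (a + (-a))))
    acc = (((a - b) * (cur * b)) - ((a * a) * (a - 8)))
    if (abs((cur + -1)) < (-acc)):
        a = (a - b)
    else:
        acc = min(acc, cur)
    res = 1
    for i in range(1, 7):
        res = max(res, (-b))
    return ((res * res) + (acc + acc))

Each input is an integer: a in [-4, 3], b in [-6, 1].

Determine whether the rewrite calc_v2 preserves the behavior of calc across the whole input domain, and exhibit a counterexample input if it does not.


The rewrite breaks on a=-4, b=-6, where the results are -92 and 36.
calc: cur = 0; acc = -64; (abs((cur + -1)) < (-acc)) -> true; a = 2; res = 1; [i=1]; res = 6; [i=2]; res = 6; [i=3]; res = 6; [i=4]; res = 6; [i=5]; res = 6; [i=6]; res = 6; return -92
calc_v2: cur = 0; acc = 192; (abs((cur + -1)) < (-acc)) -> false; acc = 0; res = 1; [i=1]; res = 6; [i=2]; res = 6; [i=3]; res = 6; [i=4]; res = 6; [i=5]; res = 6; [i=6]; res = 6; return 36
verdict: not equivalent; witness: a=-4, b=-6


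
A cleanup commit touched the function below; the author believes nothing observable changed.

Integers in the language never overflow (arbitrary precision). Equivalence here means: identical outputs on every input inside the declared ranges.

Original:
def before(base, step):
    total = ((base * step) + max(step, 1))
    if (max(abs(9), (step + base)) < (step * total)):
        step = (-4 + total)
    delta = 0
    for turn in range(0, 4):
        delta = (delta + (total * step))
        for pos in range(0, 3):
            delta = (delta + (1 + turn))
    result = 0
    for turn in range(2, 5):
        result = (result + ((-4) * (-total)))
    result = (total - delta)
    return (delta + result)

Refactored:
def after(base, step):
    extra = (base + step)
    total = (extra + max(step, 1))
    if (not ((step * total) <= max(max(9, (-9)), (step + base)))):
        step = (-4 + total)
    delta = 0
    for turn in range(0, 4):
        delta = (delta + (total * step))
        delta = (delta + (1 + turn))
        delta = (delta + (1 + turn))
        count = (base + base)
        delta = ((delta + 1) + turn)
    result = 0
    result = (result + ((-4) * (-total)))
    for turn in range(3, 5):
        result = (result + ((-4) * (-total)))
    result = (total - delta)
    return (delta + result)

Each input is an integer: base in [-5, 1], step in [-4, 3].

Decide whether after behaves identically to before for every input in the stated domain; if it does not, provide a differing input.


Take base=-5, step=-4.
before: total := 21 | (max(abs(9), (step + base)) < (step * total)): false | delta := 0 | iter turn=0: | delta := -84 | iter pos=0: | delta := -83 | iter pos=1: | delta := -82 | iter pos=2: | delta := -81 | iter turn=1: | delta := -165 | iter pos=0: | delta := -163 | iter pos=1: | delta := -161 | iter pos=2: | delta := -159 | iter turn=2: | delta := -243 | iter pos=0: | delta := -240 | iter pos=1: | delta := -237 | iter pos=2: | delta := -234 | iter turn=3: | delta := -318 | iter pos=0: | delta := -314 | iter pos=1: | delta := -310 | iter pos=2: | delta := -306 | result := 0 | iter turn=2: | result := 84 | iter turn=3: | result := 168 | iter turn=4: | result := 252 | result := 327 | result 21
after: extra := -9 | total := -8 | (not ((step * total) <= max(max(9, (-9)), (step + base)))): true | step := -12 | delta := 0 | iter turn=0: | delta := 96 | delta := 97 | delta := 98 | count := -10 | delta := 99 | iter turn=1: | delta := 195 | delta := 197 | delta := 199 | count := -10 | delta := 201 | iter turn=2: | delta := 297 | delta := 300 | delta := 303 | count := -10 | delta := 306 | iter turn=3: | delta := 402 | delta := 406 | delta := 410 | count := -10 | delta := 414 | result := 0 | result := -32 | iter turn=3: | result := -64 | iter turn=4: | result := -96 | result := -422 | result -8
21 vs -8 — the two versions disagree here.
verdict: not equivalent; witness: base=-5, step=-4


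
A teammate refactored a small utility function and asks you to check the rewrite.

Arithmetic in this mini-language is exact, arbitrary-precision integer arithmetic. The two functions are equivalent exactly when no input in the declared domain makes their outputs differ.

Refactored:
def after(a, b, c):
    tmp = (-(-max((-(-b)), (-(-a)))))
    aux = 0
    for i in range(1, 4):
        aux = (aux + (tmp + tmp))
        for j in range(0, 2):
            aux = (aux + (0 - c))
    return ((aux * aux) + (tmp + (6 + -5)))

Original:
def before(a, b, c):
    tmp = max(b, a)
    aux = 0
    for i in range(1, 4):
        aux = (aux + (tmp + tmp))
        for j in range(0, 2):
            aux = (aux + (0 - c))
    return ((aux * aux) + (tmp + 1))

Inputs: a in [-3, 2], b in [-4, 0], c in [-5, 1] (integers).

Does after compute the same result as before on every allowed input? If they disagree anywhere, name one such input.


Reading the diff, among the changes: constant usage differs, arithmetic usage differs.
Tracing a=-2, b=0, c=0: before: tmp := 0 | aux := 0 | iter i=1: | aux := 0 | iter j=0: | aux := 0 | iter j=1: | aux := 0 | iter i=2: | aux := 0 | iter j=0: | aux := 0 | iter j=1: | aux := 0 | iter i=3: | aux := 0 | iter j=0: | aux := 0 | iter j=1: | aux := 0 | result 1 | after: tmp := 0 | aux := 0 | iter i=1: | aux := 0 | iter j=0: | aux := 0 | iter j=1: | aux := 0 | iter i=2: | aux := 0 | iter j=0: | aux := 0 | iter j=1: | aux := 0 | iter i=3: | aux := 0 | iter j=0: | aux := 0 | iter j=1: | aux := 0 | result 1 — matching result 1.
Sweeping the whole domain (210 inputs) finds no disagreement.
verdict: equivalent


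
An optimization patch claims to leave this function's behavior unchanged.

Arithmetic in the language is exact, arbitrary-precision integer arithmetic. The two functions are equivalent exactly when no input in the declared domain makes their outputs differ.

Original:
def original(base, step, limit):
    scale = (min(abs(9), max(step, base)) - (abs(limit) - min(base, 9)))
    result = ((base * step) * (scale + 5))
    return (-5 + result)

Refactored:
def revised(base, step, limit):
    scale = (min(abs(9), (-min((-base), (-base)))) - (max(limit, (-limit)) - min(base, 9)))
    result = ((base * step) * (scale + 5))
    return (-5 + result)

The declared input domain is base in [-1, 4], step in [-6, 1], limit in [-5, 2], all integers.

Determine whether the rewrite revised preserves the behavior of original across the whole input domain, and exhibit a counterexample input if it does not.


These are not equivalent — on base=-1, step=1, limit=-5 the outputs split (-5 vs -3).
original: scale=-5, then result=0, then returns -5
revised: scale=-7, then result=2, then returns -3
verdict: not equivalent; witness: base=-1, step=1, limit=-5
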